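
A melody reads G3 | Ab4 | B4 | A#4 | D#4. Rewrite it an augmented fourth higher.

C#4 D5 E#5 D##5 G##4

G3 -> C#4
Ab4 -> D5
B4 -> E#5
A#4 -> D##5
D#4 -> G##4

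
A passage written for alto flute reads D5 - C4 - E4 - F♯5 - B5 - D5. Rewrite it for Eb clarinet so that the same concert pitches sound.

F#4 E3 G#3 A#4 D#5 F#4

First find concert pitch: the alto flute sounds a perfect fourth below written, so D5 C4 E4 F♯5 B5 D5 sounds A4 G3 B3 C#5 F#5 A4.
Then write for Eb clarinet: it sounds a minor third above written, so the part must be a minor third below concert.
A4 → F#4
G3 → E3
B3 → G#3
C#5 → A#4
F#5 → D#5
A4 → F#4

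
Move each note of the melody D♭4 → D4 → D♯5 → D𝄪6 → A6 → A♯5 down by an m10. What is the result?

Bb2 B2 B#3 B##4 F#5 F##4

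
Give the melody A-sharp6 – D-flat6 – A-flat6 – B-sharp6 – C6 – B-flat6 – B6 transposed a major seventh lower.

B5 Ebb5 Bbb5 C#6 Db5 Cb6 C6

A major seventh down from A#6 gives B5.
Db6 down a major seventh is Ebb5.
Ab6: a seventh down reaches B, and 11 semitones makes it Bbb5.
B#6 down a major seventh is C#6.
C6 down a major seventh is Db5.
A major seventh down from Bb6 gives Cb6.
A major seventh down from B6 gives C6.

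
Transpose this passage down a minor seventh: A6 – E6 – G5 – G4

B5 F#5 A4 A3

A6 gives B5
E6 gives F#5
G5 gives A4
G4 gives A3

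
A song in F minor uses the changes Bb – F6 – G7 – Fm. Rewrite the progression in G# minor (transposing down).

C# G#6 A#7 G#m

F minor down to G# minor is a diminished seventh; each chord root moves by that interval while the quality stays the same.
Bb: root Bb down a diminished seventh → C#, giving C#.
F6: root F down a diminished seventh → G#, giving G#6.
G7: root G down a diminished seventh → A#, giving A#7.
Fm: root F down a diminished seventh → G#, giving G#m.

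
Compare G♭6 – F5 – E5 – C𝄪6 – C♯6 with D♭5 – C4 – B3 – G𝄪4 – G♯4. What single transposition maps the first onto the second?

down a perfect eleventh

Take the first pair: Gb6 → Db5. G to D spans 11 letter names, so the interval is some kind of eleventh.
Db5 to Gb6 is 17 semitones, which makes it a perfect eleventh; the second version is lower, so the direction is down.
Checking another pair — C#6 → G#4 — gives the same interval.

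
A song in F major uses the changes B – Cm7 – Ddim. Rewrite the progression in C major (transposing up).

F major up to C major is a perfect fifth; each chord root moves by that interval while the quality stays the same.
B: root B up a perfect fifth → F#, giving F#.
Cm7: root C up a perfect fifth → G, giving Gm7.
Ddim: root D up a perfect fifth → A, giving Adim.

F# Gm7 Adim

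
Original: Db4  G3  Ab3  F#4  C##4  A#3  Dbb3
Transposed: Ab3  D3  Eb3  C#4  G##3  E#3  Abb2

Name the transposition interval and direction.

down a perfect fourth

Take the first pair: Db4 → Ab3. D to A spans 4 letter names, so the interval is some kind of fourth.
Ab3 to Db4 is 5 semitones, which makes it a perfect fourth; the second version is lower, so the direction is down.
Checking another pair — Dbb3 → Abb2 — gives the same interval.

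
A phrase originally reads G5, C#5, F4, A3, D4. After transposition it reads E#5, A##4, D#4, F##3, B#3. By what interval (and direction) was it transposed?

down a diminished third

From G5 to E#5 is 3 letter names — a third of some quality.
E#5 to G5 is 2 semitones, which makes it a diminished third; the second version is lower, so the direction is down.
Checking another pair — D4 → B#3 — gives the same interval.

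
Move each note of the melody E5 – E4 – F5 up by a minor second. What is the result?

E5 up a minor second is F5.
A minor second up from E4 gives F4.
A minor second up from F5 gives Gb5.

F5 F4 Gb5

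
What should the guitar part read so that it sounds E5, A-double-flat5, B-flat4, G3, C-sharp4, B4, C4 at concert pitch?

E6 Abb6 Bb5 G4 C#5 B5 C5

Written C4 sounds as C3 on the guitar, so concert pitches are written a perfect octave up.
E5 gives E6
Abb5 gives Abb6
Bb4 gives Bb5
G3 gives G4
C#4 gives C#5
B4 gives B5
C4 gives C5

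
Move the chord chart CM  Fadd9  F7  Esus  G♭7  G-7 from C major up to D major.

DM Gadd9 G7 F#sus Ab7 A-7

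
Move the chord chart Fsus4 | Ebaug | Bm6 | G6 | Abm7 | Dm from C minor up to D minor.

C minor up to D minor is a major second; each chord root moves by that interval while the quality stays the same.
Fsus4: root F up a major second → G, giving Gsus4.
Ebaug: root Eb up a major second → F, giving Faug.
Bm6: root B up a major second → C#, giving C#m6.
G6: root G up a major second → A, giving A6.
Abm7: root Ab up a major second → Bb, giving Bbm7.
Dm: root D up a major second → E, giving Em.

Gsus4 Faug C#m6 A6 Bbm7 Em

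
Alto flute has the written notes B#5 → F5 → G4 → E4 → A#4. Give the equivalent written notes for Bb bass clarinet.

G##6 D6 E5 C#5 F##5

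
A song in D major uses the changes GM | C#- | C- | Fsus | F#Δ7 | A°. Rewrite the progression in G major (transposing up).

D major up to G major is a perfect fourth; each chord root moves by that interval while the quality stays the same.
GM: root G up a perfect fourth → C, giving CM.
C#-: root C# up a perfect fourth → F#, giving F#-.
C-: root C up a perfect fourth → F, giving F-.
Fsus: root F up a perfect fourth → Bb, giving Bbsus.
F#Δ7: root F# up a perfect fourth → B, giving BΔ7.
A°: root A up a perfect fourth → D, giving D°.

CM F#- F- Bbsus BΔ7 D°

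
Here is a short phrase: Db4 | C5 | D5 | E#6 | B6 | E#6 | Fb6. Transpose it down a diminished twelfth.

Db4 becomes G2
C5 becomes F#3
D5 becomes G#3
E#6 becomes A##4
B6 becomes E#5
E#6 becomes A##4
Fb6 becomes Bb4

G2 F#3 G#3 A##4 E#5 A##4 Bb4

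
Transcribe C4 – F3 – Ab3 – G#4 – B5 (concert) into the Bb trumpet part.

D4 G3 Bb3 A#4 C#6

Written C4 sounds as Bb3 on the Bb trumpet, so concert pitches are written a major second up.
C4 → D4
F3 → G3
Ab3 → Bb3
G#4 → A#4
B5 → C#6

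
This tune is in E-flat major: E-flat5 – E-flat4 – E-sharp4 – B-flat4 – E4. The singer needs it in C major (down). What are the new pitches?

From E-flat down to C is a minor third; apply that to each pitch.
Eb5 → C5
Eb4 → C4
E#4 → C##4
Bb4 → G4
E4 → C#4

C5 C4 C##4 G4 C#4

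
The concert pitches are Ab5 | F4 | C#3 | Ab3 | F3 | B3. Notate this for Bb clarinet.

Bb5 G4 D#3 Bb3 G3 C#4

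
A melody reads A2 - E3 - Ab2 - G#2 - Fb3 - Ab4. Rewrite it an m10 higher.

C4 G4 Cb4 B3 Abb4 Cb6

A2 up a minor tenth is C4.
A minor tenth up from E3 gives G4.
A minor tenth up from Ab2 gives Cb4.
G#2 up a minor tenth is B3.
A minor tenth up from Fb3 gives Abb4.
A minor tenth up from Ab4 gives Cb6.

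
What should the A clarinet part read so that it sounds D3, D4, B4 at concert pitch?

F3 F4 D5

Written C4 sounds as A3 on the A clarinet, so concert pitches are written a minor third up.
D3 to F3
D4 to F4
B4 to D5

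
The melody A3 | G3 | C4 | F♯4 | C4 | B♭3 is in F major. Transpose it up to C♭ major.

Eb4 Db4 Gb4 C5 Gb4 Fb4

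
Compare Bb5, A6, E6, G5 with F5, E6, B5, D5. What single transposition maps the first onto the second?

down a perfect fourth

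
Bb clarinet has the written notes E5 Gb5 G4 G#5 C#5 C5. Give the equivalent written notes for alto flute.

G5 Bbb5 Bb4 B5 E5 Eb5

First find concert pitch: the Bb clarinet sounds a major second below written, so E5 Gb5 G4 G#5 C#5 C5 sounds D5 Fb5 F4 F#5 B4 Bb4.
Then write for alto flute: it sounds a perfect fourth below written, so the part must be a perfect fourth above concert.
D5 → G5
Fb5 → Bbb5
F4 → Bb4
F#5 → B5
B4 → E5
Bb4 → Eb5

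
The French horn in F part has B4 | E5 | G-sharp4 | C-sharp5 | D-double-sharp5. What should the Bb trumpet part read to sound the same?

First find concert pitch: the French horn in F sounds a perfect fifth below written, so B4 E5 G-sharp4 C-sharp5 D-double-sharp5 sounds E4 A4 C#4 F#4 G##4.
Then write for Bb trumpet: it sounds a major second below written, so the part must be a major second above concert.
E4 → F#4
A4 → B4
C#4 → D#4
F#4 → G#4
G##4 → A##4

F#4 B4 D#4 G#4 A##4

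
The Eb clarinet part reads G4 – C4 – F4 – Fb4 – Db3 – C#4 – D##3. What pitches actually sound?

Bb4 Eb4 Ab4 Abb4 Fb3 E4 F##3

The Eb clarinet sounds a minor third above written, so transpose each written note up a minor third.
G4 to Bb4
C4 to Eb4
F4 to Ab4
Fb4 to Abb4
Db3 to Fb3
C#4 to E4
D##3 to F##3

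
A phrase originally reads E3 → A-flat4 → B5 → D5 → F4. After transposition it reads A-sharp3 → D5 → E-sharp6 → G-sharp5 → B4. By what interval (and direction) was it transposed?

up an augmented fourth

Take the first pair: E3 → A#3. E to A spans 4 letter names, so the interval is some kind of fourth.
E3 to A#3 is 6 semitones, which makes it an augmented fourth; the second version is higher, so the direction is up.
Checking another pair — F4 → B4 — gives the same interval.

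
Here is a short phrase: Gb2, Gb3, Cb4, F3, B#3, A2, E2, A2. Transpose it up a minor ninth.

Abb3 Abb4 Dbb5 Gb4 C#5 Bb3 F3 Bb3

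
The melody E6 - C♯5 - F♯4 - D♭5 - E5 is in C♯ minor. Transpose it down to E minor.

C♯ minor to E minor down is a major sixth, so every note moves down by that interval.
E6 gives G5
C#5 gives E4
F#4 gives A3
Db5 gives Fb4
E5 gives G4

G5 E4 A3 Fb4 G4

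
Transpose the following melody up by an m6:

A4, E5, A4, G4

A4 → F5
E5 → C6
A4 → F5
G4 → Eb5

F5 C6 F5 Eb5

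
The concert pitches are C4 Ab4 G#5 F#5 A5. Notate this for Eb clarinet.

A3 F4 E#5 D#5 F#5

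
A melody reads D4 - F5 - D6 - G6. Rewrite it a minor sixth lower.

D4 → F#3
F5 → A4
D6 → F#5
G6 → B5

F#3 A4 F#5 B5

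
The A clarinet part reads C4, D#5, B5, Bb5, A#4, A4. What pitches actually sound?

Written C4 on the A clarinet sounds as A3, a minor third lower; apply that shift to every note.
C4 -> A3
D#5 -> B#4
B5 -> G#5
Bb5 -> G5
A#4 -> F##4
A4 -> F#4

A3 B#4 G#5 G5 F##4 F#4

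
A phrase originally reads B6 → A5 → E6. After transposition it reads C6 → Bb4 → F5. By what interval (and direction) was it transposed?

down a major seventh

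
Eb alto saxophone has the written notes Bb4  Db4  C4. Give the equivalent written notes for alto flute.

First find concert pitch: the Eb alto saxophone sounds a major sixth below written, so Bb4 Db4 C4 sounds Db4 Fb3 Eb3.
Then write for alto flute: it sounds a perfect fourth below written, so the part must be a perfect fourth above concert.
Db4 → Gb4
Fb3 → Bbb3
Eb3 → Ab3

Gb4 Bbb3 Ab3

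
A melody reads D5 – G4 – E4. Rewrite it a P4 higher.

G5 C5 A4

D5 becomes G5
G4 becomes C5
E4 becomes A4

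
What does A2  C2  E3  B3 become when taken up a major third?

C#3 E2 G#3 D#4

A2 gives C#3
C2 gives E2
E3 gives G#3
B3 gives D#4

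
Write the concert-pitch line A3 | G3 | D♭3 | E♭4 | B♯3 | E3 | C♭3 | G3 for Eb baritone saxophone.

Written C4 sounds as Eb2 on the Eb baritone saxophone, so concert pitches are written a major thirteenth up.
A3 -> F#5
G3 -> E5
Db3 -> Bb4
Eb4 -> C6
B#3 -> G##5
E3 -> C#5
Cb3 -> Ab4
G3 -> E5

F#5 E5 Bb4 C6 G##5 C#5 Ab4 E5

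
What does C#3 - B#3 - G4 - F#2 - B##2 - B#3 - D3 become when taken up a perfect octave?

C#3 up a perfect octave is C#4.
B#3 up a perfect octave is B#4.
A perfect octave up from G4 gives G5.
F#2: an octave up reaches F, and 12 semitones makes it F#3.
B##2: an octave up reaches B, and 12 semitones makes it B##3.
B#3: an octave up reaches B, and 12 semitones makes it B#4.
D3: an octave up reaches D, and 12 semitones makes it D4.

C#4 B#4 G5 F#3 B##3 B#4 D4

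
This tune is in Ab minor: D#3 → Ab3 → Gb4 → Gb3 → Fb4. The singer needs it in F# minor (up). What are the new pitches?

Ab minor to F# minor up is an augmented sixth, so every note moves up by that interval.
D#3 to B##3
Ab3 to F#4
Gb4 to E5
Gb3 to E4
Fb4 to D5

B##3 F#4 E5 E4 D5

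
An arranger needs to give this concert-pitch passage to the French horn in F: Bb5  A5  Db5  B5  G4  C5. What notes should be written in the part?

F6 E6 Ab5 F#6 D5 G5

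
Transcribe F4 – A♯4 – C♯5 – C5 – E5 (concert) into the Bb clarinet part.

G4 B#4 D#5 D5 F#5

Written C4 sounds as Bb3 on the Bb clarinet, so concert pitches are written a major second up.
F4 → G4
A#4 → B#4
C#5 → D#5
C5 → D5
E5 → F#5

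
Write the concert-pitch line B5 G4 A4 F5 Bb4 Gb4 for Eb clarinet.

G#5 E4 F#4 D5 G4 Eb4

Written C4 sounds as Eb4 on the Eb clarinet, so concert pitches are written a minor third down.
B5 becomes G#5
G4 becomes E4
A4 becomes F#4
F5 becomes D5
Bb4 becomes G4
Gb4 becomes Eb4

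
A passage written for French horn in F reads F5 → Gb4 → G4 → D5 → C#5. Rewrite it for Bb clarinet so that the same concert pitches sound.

C5 Db4 D4 A4 G#4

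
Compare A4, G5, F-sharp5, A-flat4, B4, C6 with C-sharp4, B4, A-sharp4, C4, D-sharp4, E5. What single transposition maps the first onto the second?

down a minor sixth

From A4 to C#4 is 6 letter names — a sixth of some quality.
C#4 to A4 is 8 semitones, which makes it a minor sixth; the second version is lower, so the direction is down.
Checking another pair — C6 → E5 — gives the same interval.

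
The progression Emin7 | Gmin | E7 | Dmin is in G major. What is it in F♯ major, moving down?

G major down to F♯ major is a minor second; each chord root moves by that interval while the quality stays the same.
Emin7: root E down a minor second → D#, giving D#min7.
Gmin: root G down a minor second → F#, giving F#min.
E7: root E down a minor second → D#, giving D#7.
Dmin: root D down a minor second → C#, giving C#min.

D#min7 F#min D#7 C#min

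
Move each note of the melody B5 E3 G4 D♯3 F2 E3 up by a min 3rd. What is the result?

B5 gives D6
E3 gives G3
G4 gives Bb4
D#3 gives F#3
F2 gives Ab2
E3 gives G3

D6 G3 Bb4 F#3 Ab2 G3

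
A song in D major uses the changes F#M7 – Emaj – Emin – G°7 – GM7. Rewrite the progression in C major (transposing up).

EM7 Dmaj Dmin F°7 FM7

D major up to C major is a minor seventh; each chord root moves by that interval while the quality stays the same.
F#M7: root F# up a minor seventh → E, giving EM7.
Emaj: root E up a minor seventh → D, giving Dmaj.
Emin: root E up a minor seventh → D, giving Dmin.
G°7: root G up a minor seventh → F, giving F°7.
GM7: root G up a minor seventh → F, giving FM7.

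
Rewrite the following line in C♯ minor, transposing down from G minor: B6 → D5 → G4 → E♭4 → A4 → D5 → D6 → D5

E#6 G#4 C#4 A3 D#4 G#4 G#5 G#4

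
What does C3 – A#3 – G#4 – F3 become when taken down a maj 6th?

Eb2 C#3 B3 Ab2

A major sixth down from C3 gives Eb2.
A#3 down a major sixth is C#3.
G#4 down a major sixth is B3.
F3: a sixth down reaches A, and 9 semitones makes it Ab2.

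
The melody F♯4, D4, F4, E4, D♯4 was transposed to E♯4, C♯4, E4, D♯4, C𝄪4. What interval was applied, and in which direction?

From F#4 to E#4 is 2 letter names — a second of some quality.
E#4 to F#4 is 1 semitone, which makes it a minor second; the second version is lower, so the direction is down.
Checking another pair — D#4 → C##4 — gives the same interval.

down a minor second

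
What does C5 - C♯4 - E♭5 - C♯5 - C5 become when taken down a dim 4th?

G#4 G##3 B4 G##4 G#4

C5 down a diminished fourth is G#4.
C#4 down a diminished fourth is G##3.
Eb5: a fourth down reaches B, and 4 semitones makes it B4.
C#5 down a diminished fourth is G##4.
C5: a fourth down reaches G, and 4 semitones makes it G#4.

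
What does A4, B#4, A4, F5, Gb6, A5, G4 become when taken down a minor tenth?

F#3 G##3 F#3 D4 Eb5 F#4 E3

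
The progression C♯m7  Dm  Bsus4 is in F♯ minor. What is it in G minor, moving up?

Dm7 Ebm Csus4

F♯ minor up to G minor is a minor second; each chord root moves by that interval while the quality stays the same.
C♯m7: root C♯ up a minor second → D, giving Dm7.
Dm: root D up a minor second → Eb, giving Ebm.
Bsus4: root B up a minor second → C, giving Csus4.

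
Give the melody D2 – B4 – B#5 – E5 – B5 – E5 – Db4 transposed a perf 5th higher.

D2 gives A2
B4 gives F#5
B#5 gives F##6
E5 gives B5
B5 gives F#6
E5 gives B5
Db4 gives Ab4

A2 F#5 F##6 B5 F#6 B5 Ab4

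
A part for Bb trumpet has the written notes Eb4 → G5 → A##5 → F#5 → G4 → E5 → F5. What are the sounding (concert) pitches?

Db4 F5 G##5 E5 F4 D5 Eb5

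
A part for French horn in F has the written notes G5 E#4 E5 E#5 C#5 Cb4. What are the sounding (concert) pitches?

C5 A#3 A4 A#4 F#4 Fb3

The French horn in F sounds a perfect fifth below written, so transpose each written note down a perfect fifth.
G5 to C5
E#4 to A#3
E5 to A4
E#5 to A#4
C#5 to F#4
Cb4 to Fb3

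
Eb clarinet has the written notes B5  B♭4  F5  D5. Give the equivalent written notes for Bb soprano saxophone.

E6 Eb5 Bb5 G5

First find concert pitch: the Eb clarinet sounds a minor third above written, so B5 B♭4 F5 D5 sounds D6 Db5 Ab5 F5.
Then write for Bb soprano saxophone: it sounds a major second below written, so the part must be a major second above concert.
D6 → E6
Db5 → Eb5
Ab5 → Bb5
F5 → G5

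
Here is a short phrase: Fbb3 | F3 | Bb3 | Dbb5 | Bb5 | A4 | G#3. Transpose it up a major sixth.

Dbb4 D4 G4 Bbb5 G6 F#5 E#4

Fbb3: a sixth up reaches D, and 9 semitones makes it Dbb4.
F3: a sixth up reaches D, and 9 semitones makes it D4.
A major sixth up from Bb3 gives G4.
Dbb5: a sixth up reaches B, and 9 semitones makes it Bbb5.
Bb5: a sixth up reaches G, and 9 semitones makes it G6.
A4: a sixth up reaches F, and 9 semitones makes it F#5.
A major sixth up from G#3 gives E#4.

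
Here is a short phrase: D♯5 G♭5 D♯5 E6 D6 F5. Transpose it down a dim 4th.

D#5 gives A##4
Gb5 gives D5
D#5 gives A##4
E6 gives B#5
D6 gives A#5
F5 gives C#5

A##4 D5 A##4 B#5 A#5 C#5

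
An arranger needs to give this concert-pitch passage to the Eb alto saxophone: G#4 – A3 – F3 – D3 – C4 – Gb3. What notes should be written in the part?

Written C4 sounds as Eb3 on the Eb alto saxophone, so concert pitches are written a major sixth up.
G#4 becomes E#5
A3 becomes F#4
F3 becomes D4
D3 becomes B3
C4 becomes A4
Gb3 becomes Eb4

E#5 F#4 D4 B3 A4 Eb4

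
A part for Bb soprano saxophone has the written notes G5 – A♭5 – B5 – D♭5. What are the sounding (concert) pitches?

F5 Gb5 A5 Cb5

Written C4 on the Bb soprano saxophone sounds as Bb3, a major second lower; apply that shift to every note.
G5 -> F5
Ab5 -> Gb5
B5 -> A5
Db5 -> Cb5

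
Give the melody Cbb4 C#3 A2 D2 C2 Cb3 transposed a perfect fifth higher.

A perfect fifth up from Cbb4 gives Gbb4.
C#3: a fifth up reaches G, and 7 semitones makes it G#3.
A2: a fifth up reaches E, and 7 semitones makes it E3.
D2 up a perfect fifth is A2.
C2 up a perfect fifth is G2.
Cb3 up a perfect fifth is Gb3.

Gbb4 G#3 E3 A2 G2 Gb3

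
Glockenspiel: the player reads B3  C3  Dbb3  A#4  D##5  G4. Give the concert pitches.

Written C4 on the glockenspiel sounds as C6, a perfect fifteenth higher; apply that shift to every note.
B3 becomes B5
C3 becomes C5
Dbb3 becomes Dbb5
A#4 becomes A#6
D##5 becomes D##7
G4 becomes G6

B5 C5 Dbb5 A#6 D##7 G6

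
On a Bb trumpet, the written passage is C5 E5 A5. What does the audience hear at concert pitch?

Bb4 D5 G5

Written C4 on the Bb trumpet sounds as Bb3, a major second lower; apply that shift to every note.
C5 becomes Bb4
E5 becomes D5
A5 becomes G5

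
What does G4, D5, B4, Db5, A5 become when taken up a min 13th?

Eb6 Bb6 G6 Bbb6 F7

G4 becomes Eb6
D5 becomes Bb6
B4 becomes G6
Db5 becomes Bbb6
A5 becomes F7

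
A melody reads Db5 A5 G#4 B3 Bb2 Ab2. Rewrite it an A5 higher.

A5 E#6 D##5 F##4 F#3 E3

Db5 up an augmented fifth is A5.
An augmented fifth up from A5 gives E#6.
G#4: a fifth up reaches D, and 8 semitones makes it D##5.
B3 up an augmented fifth is F##4.
Bb2 up an augmented fifth is F#3.
Ab2 up an augmented fifth is E3.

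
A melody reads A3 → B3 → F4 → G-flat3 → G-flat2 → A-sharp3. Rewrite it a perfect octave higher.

A3 becomes A4
B3 becomes B4
F4 becomes F5
Gb3 becomes Gb4
Gb2 becomes Gb3
A#3 becomes A#4

A4 B4 F5 Gb4 Gb3 A#4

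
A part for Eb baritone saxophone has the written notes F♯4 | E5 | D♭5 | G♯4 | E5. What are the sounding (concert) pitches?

The Eb baritone saxophone sounds a major thirteenth below written, so transpose each written note down a major thirteenth.
F#4 gives A2
E5 gives G3
Db5 gives Fb3
G#4 gives B2
E5 gives G3

A2 G3 Fb3 B2 G3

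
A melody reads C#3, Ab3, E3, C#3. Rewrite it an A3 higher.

An augmented third up from C#3 gives E##3.
Ab3 up an augmented third is C#4.
An augmented third up from E3 gives G##3.
C#3: a third up reaches E, and 5 semitones makes it E##3.

E##3 C#4 G##3 E##3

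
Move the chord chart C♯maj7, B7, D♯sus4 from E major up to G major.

E major up to G major is a minor third; each chord root moves by that interval while the quality stays the same.
C♯maj7: root C♯ up a minor third → E, giving Emaj7.
B7: root B up a minor third → D, giving D7.
D♯sus4: root D♯ up a minor third → F#, giving F#sus4.

Emaj7 D7 F#sus4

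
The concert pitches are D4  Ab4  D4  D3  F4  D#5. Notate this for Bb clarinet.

E4 Bb4 E4 E3 G4 E#5

The Bb clarinet sounds a major second below written, so the written part must be a major second above concert — transpose each note up.
D4 to E4
Ab4 to Bb4
D4 to E4
D3 to E3
F4 to G4
D#5 to E#5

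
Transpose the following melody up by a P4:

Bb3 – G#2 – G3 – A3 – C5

Eb4 C#3 C4 D4 F5

Bb3 to Eb4
G#2 to C#3
G3 to C4
A3 to D4
C5 to F5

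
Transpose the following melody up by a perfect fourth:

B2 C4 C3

E3 F4 F3

B2 becomes E3
C4 becomes F4
C3 becomes F3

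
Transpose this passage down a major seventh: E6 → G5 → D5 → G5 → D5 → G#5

F5 Ab4 Eb4 Ab4 Eb4 A4

E6 becomes F5
G5 becomes Ab4
D5 becomes Eb4
G5 becomes Ab4
D5 becomes Eb4
G#5 becomes A4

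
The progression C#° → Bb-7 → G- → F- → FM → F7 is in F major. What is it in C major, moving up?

G#° F-7 D- C- CM C7

F major up to C major is a perfect fifth; each chord root moves by that interval while the quality stays the same.
C#°: root C# up a perfect fifth → G#, giving G#°.
Bb-7: root Bb up a perfect fifth → F, giving F-7.
G-: root G up a perfect fifth → D, giving D-.
F-: root F up a perfect fifth → C, giving C-.
FM: root F up a perfect fifth → C, giving CM.
F7: root F up a perfect fifth → C, giving C7.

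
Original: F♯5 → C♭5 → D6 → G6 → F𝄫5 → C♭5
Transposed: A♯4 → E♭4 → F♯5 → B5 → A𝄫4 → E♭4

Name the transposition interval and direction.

down a minor sixth

Take the first pair: F#5 → A#4. F to A spans 6 letter names, so the interval is some kind of sixth.
A#4 to F#5 is 8 semitones, which makes it a minor sixth; the second version is lower, so the direction is down.
Checking another pair — Cb5 → Eb4 — gives the same interval.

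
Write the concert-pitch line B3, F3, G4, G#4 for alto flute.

E4 Bb3 C5 C#5

The alto flute sounds a perfect fourth below written, so the written part must be a perfect fourth above concert — transpose each note up.
B3 to E4
F3 to Bb3
G4 to C5
G#4 to C#5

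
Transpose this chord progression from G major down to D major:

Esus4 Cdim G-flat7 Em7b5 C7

G major down to D major is a perfect fourth; each chord root moves by that interval while the quality stays the same.
Esus4: root E down a perfect fourth → B, giving Bsus4.
Cdim: root C down a perfect fourth → G, giving Gdim.
G-flat7: root G-flat down a perfect fourth → Db, giving Db7.
Em7b5: root E down a perfect fourth → B, giving Bm7b5.
C7: root C down a perfect fourth → G, giving G7.

Bsus4 Gdim Db7 Bm7b5 G7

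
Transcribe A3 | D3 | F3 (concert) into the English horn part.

E4 A3 C4

Written C4 sounds as F3 on the English horn, so concert pitches are written a perfect fifth up.
A3 → E4
D3 → A3
F3 → C4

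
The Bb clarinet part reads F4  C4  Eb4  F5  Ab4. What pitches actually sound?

The Bb clarinet sounds a major second below written, so transpose each written note down a major second.
F4 -> Eb4
C4 -> Bb3
Eb4 -> Db4
F5 -> Eb5
Ab4 -> Gb4

Eb4 Bb3 Db4 Eb5 Gb4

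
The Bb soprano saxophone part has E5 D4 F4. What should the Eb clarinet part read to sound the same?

B4 A3 C4

First find concert pitch: the Bb soprano saxophone sounds a major second below written, so E5 D4 F4 sounds D5 C4 Eb4.
Then write for Eb clarinet: it sounds a minor third above written, so the part must be a minor third below concert.
D5 → B4
C4 → A3
Eb4 → C4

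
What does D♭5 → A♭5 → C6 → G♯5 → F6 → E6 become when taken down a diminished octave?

Db5 -> D4
Ab5 -> A4
C6 -> C#5
G#5 -> G##4
F6 -> F#5
E6 -> E#5

D4 A4 C#5 G##4 F#5 E#5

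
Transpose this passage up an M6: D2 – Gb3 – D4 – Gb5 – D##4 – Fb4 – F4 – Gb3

B2 Eb4 B4 Eb6 B##4 Db5 D5 Eb4

D2 to B2
Gb3 to Eb4
D4 to B4
Gb5 to Eb6
D##4 to B##4
Fb4 to Db5
F4 to D5
Gb3 to Eb4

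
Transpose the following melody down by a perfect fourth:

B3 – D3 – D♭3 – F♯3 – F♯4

B3 → F#3
D3 → A2
Db3 → Ab2
F#3 → C#3
F#4 → C#4

F#3 A2 Ab2 C#3 C#4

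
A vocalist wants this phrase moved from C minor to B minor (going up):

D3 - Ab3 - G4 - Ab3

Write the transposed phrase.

C#4 G4 F#5 G4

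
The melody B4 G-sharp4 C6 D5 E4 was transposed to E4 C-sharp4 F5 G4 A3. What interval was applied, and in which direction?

Take the first pair: B4 → E4. B to E spans 5 letter names, so the interval is some kind of fifth.
E4 to B4 is 7 semitones, which makes it a perfect fifth; the second version is lower, so the direction is down.
Checking another pair — E4 → A3 — gives the same interval.

down a perfect fifth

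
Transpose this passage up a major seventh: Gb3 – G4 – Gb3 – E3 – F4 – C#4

Gb3 up a major seventh is F4.
G4: a seventh up reaches F, and 11 semitones makes it F#5.
Gb3 up a major seventh is F4.
E3 up a major seventh is D#4.
F4 up a major seventh is E5.
C#4: a seventh up reaches B, and 11 semitones makes it B#4.

F4 F#5 F4 D#4 E5 B#4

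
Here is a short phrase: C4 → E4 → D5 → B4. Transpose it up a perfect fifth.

G4 B4 A5 F#5

C4: a fifth up reaches G, and 7 semitones makes it G4.
E4: a fifth up reaches B, and 7 semitones makes it B4.
D5: a fifth up reaches A, and 7 semitones makes it A5.
B4: a fifth up reaches F, and 7 semitones makes it F#5.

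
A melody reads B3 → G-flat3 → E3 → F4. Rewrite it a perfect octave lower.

B3 to B2
Gb3 to Gb2
E3 to E2
F4 to F3

B2 Gb2 E2 F3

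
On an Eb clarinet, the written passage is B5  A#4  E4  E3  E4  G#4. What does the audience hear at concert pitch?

D6 C#5 G4 G3 G4 B4

Written C4 on the Eb clarinet sounds as Eb4, a minor third higher; apply that shift to every note.
B5 becomes D6
A#4 becomes C#5
E4 becomes G4
E3 becomes G3
E4 becomes G4
G#4 becomes B4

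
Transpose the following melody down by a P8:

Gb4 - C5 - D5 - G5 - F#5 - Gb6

Gb3 C4 D4 G4 F#4 Gb5

Gb4 → Gb3
C5 → C4
D5 → D4
G5 → G4
F#5 → F#4
Gb6 → Gb5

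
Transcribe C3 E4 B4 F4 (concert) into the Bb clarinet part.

Written C4 sounds as Bb3 on the Bb clarinet, so concert pitches are written a major second up.
C3 -> D3
E4 -> F#4
B4 -> C#5
F4 -> G4

D3 F#4 C#5 G4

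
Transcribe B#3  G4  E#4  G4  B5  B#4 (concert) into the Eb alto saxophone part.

G##4 E5 C##5 E5 G#6 G##5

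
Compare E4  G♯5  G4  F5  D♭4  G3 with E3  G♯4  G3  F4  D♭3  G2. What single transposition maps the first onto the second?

down a perfect octave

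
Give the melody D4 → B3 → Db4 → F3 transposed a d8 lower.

D4: an octave down reaches D, and 11 semitones makes it D#3.
B3 down a diminished octave is B#2.
Db4: an octave down reaches D, and 11 semitones makes it D3.
A diminished octave down from F3 gives F#2.

D#3 B#2 D3 F#2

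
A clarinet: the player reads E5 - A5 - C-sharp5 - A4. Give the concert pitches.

C#5 F#5 A#4 F#4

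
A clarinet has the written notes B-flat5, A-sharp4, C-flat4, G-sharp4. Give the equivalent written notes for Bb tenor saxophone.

A6 G##5 Bb4 F##5

First find concert pitch: the A clarinet sounds a minor third below written, so B-flat5 A-sharp4 C-flat4 G-sharp4 sounds G5 F##4 Ab3 E#4.
Then write for Bb tenor saxophone: it sounds a major ninth below written, so the part must be a major ninth above concert.
G5 → A6
F##4 → G##5
Ab3 → Bb4
E#4 → F##5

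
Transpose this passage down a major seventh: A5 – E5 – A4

Bb4 F4 Bb3

A5 down a major seventh is Bb4.
E5: a seventh down reaches F, and 11 semitones makes it F4.
A4 down a major seventh is Bb3.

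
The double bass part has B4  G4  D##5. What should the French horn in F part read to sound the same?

F#4 D4 A##4

First find concert pitch: the double bass sounds a perfect octave below written, so B4 G4 D##5 sounds B3 G3 D##4.
Then write for French horn in F: it sounds a perfect fifth below written, so the part must be a perfect fifth above concert.
B3 → F#4
G3 → D4
D##4 → A##4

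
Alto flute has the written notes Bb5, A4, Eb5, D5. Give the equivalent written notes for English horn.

First find concert pitch: the alto flute sounds a perfect fourth below written, so Bb5 A4 Eb5 D5 sounds F5 E4 Bb4 A4.
Then write for English horn: it sounds a perfect fifth below written, so the part must be a perfect fifth above concert.
F5 → C6
E4 → B4
Bb4 → F5
A4 → E5

C6 B4 F5 E5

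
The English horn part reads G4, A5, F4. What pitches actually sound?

Written C4 on the English horn sounds as F3, a perfect fifth lower; apply that shift to every note.
G4 becomes C4
A5 becomes D5
F4 becomes Bb3

C4 D5 Bb3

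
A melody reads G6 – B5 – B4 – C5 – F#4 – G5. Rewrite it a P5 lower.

C6 E5 E4 F4 B3 C5

G6 -> C6
B5 -> E5
B4 -> E4
C5 -> F4
F#4 -> B3
G5 -> C5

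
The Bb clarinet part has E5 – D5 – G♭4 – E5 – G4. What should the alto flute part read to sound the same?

G5 F5 Bbb4 G5 Bb4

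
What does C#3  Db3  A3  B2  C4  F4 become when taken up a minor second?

C#3 gives D3
Db3 gives Ebb3
A3 gives Bb3
B2 gives C3
C4 gives Db4
F4 gives Gb4

D3 Ebb3 Bb3 C3 Db4 Gb4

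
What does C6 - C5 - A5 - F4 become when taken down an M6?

C6 → Eb5
C5 → Eb4
A5 → C5
F4 → Ab3

Eb5 Eb4 C5 Ab3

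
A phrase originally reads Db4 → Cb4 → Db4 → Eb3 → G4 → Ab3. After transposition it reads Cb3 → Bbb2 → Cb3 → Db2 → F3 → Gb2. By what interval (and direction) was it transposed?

down a major ninth

From Db4 to Cb3 is 9 letter names — a ninth of some quality.
Cb3 to Db4 is 14 semitones, which makes it a major ninth; the second version is lower, so the direction is down.
Checking another pair — Ab3 → Gb2 — gives the same interval.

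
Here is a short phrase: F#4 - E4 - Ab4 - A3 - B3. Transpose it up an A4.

F#4: a fourth up reaches B, and 6 semitones makes it B#4.
An augmented fourth up from E4 gives A#4.
An augmented fourth up from Ab4 gives D5.
A3 up an augmented fourth is D#4.
B3: a fourth up reaches E, and 6 semitones makes it E#4.

B#4 A#4 D5 D#4 E#4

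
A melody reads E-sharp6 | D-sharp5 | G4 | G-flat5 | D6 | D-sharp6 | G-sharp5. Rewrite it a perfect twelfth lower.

E#6 down a perfect twelfth is A#4.
D#5: a twelfth down reaches G, and 19 semitones makes it G#3.
G4 down a perfect twelfth is C3.
Gb5: a twelfth down reaches C, and 19 semitones makes it Cb4.
D6: a twelfth down reaches G, and 19 semitones makes it G4.
A perfect twelfth down from D#6 gives G#4.
G#5 down a perfect twelfth is C#4.

A#4 G#3 C3 Cb4 G4 G#4 C#4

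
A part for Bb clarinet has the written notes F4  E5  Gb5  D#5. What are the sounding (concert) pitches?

Eb4 D5 Fb5 C#5

The Bb clarinet sounds a major second below written, so transpose each written note down a major second.
F4 → Eb4
E5 → D5
Gb5 → Fb5
D#5 → C#5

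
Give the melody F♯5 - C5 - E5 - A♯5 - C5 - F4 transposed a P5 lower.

B4 F4 A4 D#5 F4 Bb3

F#5 becomes B4
C5 becomes F4
E5 becomes A4
A#5 becomes D#5
C5 becomes F4
F4 becomes Bb3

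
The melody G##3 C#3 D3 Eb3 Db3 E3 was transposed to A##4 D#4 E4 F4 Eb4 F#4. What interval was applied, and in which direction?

up a major ninth

Take the first pair: G##3 → A##4. G to A spans 9 letter names, so the interval is some kind of ninth.
G##3 to A##4 is 14 semitones, which makes it a major ninth; the second version is higher, so the direction is up.
Checking another pair — E3 → F#4 — gives the same interval.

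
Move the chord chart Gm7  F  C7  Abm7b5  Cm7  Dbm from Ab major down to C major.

Ab major down to C major is a minor sixth; each chord root moves by that interval while the quality stays the same.
Gm7: root G down a minor sixth → B, giving Bm7.
F: root F down a minor sixth → A, giving A.
C7: root C down a minor sixth → E, giving E7.
Abm7b5: root Ab down a minor sixth → C, giving Cm7b5.
Cm7: root C down a minor sixth → E, giving Em7.
Dbm: root Db down a minor sixth → F, giving Fm.

Bm7 A E7 Cm7b5 Em7 Fm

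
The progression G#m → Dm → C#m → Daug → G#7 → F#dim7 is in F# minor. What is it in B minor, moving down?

F# minor down to B minor is a perfect fifth; each chord root moves by that interval while the quality stays the same.
G#m: root G# down a perfect fifth → C#, giving C#m.
Dm: root D down a perfect fifth → G, giving Gm.
C#m: root C# down a perfect fifth → F#, giving F#m.
Daug: root D down a perfect fifth → G, giving Gaug.
G#7: root G# down a perfect fifth → C#, giving C#7.
F#dim7: root F# down a perfect fifth → B, giving Bdim7.

C#m Gm F#m Gaug C#7 Bdim7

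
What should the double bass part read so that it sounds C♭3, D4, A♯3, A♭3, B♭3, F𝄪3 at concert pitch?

Cb4 D5 A#4 Ab4 Bb4 F##4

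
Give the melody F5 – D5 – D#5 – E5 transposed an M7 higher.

E6 C#6 C##6 D#6

A major seventh up from F5 gives E6.
D5: a seventh up reaches C, and 11 semitones makes it C#6.
D#5 up a major seventh is C##6.
A major seventh up from E5 gives D#6.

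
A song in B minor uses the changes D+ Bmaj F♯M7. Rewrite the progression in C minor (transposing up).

B minor up to C minor is a minor second; each chord root moves by that interval while the quality stays the same.
D+: root D up a minor second → Eb, giving Eb+.
Bmaj: root B up a minor second → C, giving Cmaj.
F♯M7: root F♯ up a minor second → G, giving GM7.

Eb+ Cmaj GM7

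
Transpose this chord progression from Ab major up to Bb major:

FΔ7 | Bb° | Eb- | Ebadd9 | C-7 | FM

Ab major up to Bb major is a major second; each chord root moves by that interval while the quality stays the same.
FΔ7: root F up a major second → G, giving GΔ7.
Bb°: root Bb up a major second → C, giving C°.
Eb-: root Eb up a major second → F, giving F-.
Ebadd9: root Eb up a major second → F, giving Fadd9.
C-7: root C up a major second → D, giving D-7.
FM: root F up a major second → G, giving GM.

GΔ7 C° F- Fadd9 D-7 GM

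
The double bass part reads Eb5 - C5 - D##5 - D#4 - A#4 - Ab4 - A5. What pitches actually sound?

Eb4 C4 D##4 D#3 A#3 Ab3 A4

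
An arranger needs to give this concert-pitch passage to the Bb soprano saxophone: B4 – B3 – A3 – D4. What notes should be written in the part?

C#5 C#4 B3 E4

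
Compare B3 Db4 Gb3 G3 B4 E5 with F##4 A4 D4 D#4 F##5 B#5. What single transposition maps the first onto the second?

up an augmented fifth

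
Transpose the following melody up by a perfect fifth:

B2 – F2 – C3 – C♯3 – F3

F#3 C3 G3 G#3 C4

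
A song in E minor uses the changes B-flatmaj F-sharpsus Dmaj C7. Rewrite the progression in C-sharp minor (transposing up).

E minor up to C-sharp minor is a major sixth; each chord root moves by that interval while the quality stays the same.
B-flatmaj: root B-flat up a major sixth → G, giving Gmaj.
F-sharpsus: root F-sharp up a major sixth → D#, giving D#sus.
Dmaj: root D up a major sixth → B, giving Bmaj.
C7: root C up a major sixth → A, giving A7.

Gmaj D#sus Bmaj A7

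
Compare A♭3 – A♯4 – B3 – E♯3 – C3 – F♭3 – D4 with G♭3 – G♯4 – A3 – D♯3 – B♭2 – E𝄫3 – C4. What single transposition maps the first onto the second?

down a major second

From Ab3 to Gb3 is 2 letter names — a second of some quality.
Gb3 to Ab3 is 2 semitones, which makes it a major second; the second version is lower, so the direction is down.
Checking another pair — D4 → C4 — gives the same interval.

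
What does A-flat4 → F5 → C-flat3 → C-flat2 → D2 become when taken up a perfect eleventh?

Ab4 up a perfect eleventh is Db6.
F5: an eleventh up reaches B, and 17 semitones makes it Bb6.
Cb3 up a perfect eleventh is Fb4.
Cb2: an eleventh up reaches F, and 17 semitones makes it Fb3.
D2: an eleventh up reaches G, and 17 semitones makes it G3.

Db6 Bb6 Fb4 Fb3 G3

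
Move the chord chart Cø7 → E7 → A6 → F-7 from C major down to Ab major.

Abø7 C7 F6 Db-7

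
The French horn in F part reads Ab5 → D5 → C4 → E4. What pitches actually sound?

The French horn in F sounds a perfect fifth below written, so transpose each written note down a perfect fifth.
Ab5 -> Db5
D5 -> G4
C4 -> F3
E4 -> A3

Db5 G4 F3 A3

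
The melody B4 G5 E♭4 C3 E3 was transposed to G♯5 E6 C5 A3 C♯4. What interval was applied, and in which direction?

Take the first pair: B4 → G#5. B to G spans 6 letter names, so the interval is some kind of sixth.
B4 to G#5 is 9 semitones, which makes it a major sixth; the second version is higher, so the direction is up.
Checking another pair — E3 → C#4 — gives the same interval.

up a major sixth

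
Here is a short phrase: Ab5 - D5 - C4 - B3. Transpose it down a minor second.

Ab5 down a minor second is G5.
D5 down a minor second is C#5.
C4: a second down reaches B, and 1 semitone makes it B3.
B3 down a minor second is A#3.

G5 C#5 B3 A#3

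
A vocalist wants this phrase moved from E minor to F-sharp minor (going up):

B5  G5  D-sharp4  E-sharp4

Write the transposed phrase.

E minor to F-sharp minor up is a major second, so every note moves up by that interval.
B5 gives C#6
G5 gives A5
D#4 gives E#4
E#4 gives F##4

C#6 A5 E#4 F##4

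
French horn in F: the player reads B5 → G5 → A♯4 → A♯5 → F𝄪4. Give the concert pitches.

Written C4 on the French horn in F sounds as F3, a perfect fifth lower; apply that shift to every note.
B5 gives E5
G5 gives C5
A#4 gives D#4
A#5 gives D#5
F##4 gives B#3

E5 C5 D#4 D#5 B#3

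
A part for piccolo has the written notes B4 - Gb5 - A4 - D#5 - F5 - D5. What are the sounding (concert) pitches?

B5 Gb6 A5 D#6 F6 D6

The piccolo sounds a perfect octave above written, so transpose each written note up a perfect octave.
B4 gives B5
Gb5 gives Gb6
A4 gives A5
D#5 gives D#6
F5 gives F6
D5 gives D6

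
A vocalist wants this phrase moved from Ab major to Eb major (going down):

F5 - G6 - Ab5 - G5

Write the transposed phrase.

From Ab down to Eb is a perfect fourth; apply that to each pitch.
F5 becomes C5
G6 becomes D6
Ab5 becomes Eb5
G5 becomes D5

C5 D6 Eb5 D5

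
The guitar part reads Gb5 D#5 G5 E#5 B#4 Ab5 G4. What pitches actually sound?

The guitar sounds a perfect octave below written, so transpose each written note down a perfect octave.
Gb5 gives Gb4
D#5 gives D#4
G5 gives G4
E#5 gives E#4
B#4 gives B#3
Ab5 gives Ab4
G4 gives G3

Gb4 D#4 G4 E#4 B#3 Ab4 G3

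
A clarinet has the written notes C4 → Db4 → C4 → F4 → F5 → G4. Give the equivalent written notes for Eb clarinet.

F#3 G3 F#3 B3 B4 C#4

First find concert pitch: the A clarinet sounds a minor third below written, so C4 Db4 C4 F4 F5 G4 sounds A3 Bb3 A3 D4 D5 E4.
Then write for Eb clarinet: it sounds a minor third above written, so the part must be a minor third below concert.
A3 → F#3
Bb3 → G3
A3 → F#3
D4 → B3
D5 → B4
E4 → C#4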